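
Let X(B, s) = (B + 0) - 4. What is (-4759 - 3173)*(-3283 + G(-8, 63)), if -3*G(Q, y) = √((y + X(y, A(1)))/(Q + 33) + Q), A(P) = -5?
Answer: 26040756 + 2644*I*√78/5 ≈ 2.6041e+7 + 4670.2*I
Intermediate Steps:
X(B, s) = -4 + B (X(B, s) = B - 4 = -4 + B)
G(Q, y) = -√(Q + (-4 + 2*y)/(33 + Q))/3 (G(Q, y) = -√((y + (-4 + y))/(Q + 33) + Q)/3 = -√((-4 + 2*y)/(33 + Q) + Q)/3 = -√(Q + (-4 + 2*y)/(33 + Q))/3)
(-4759 - 3173)*(-3283 + G(-8, 63)) = (-4759 - 3173)*(-3283 - √(-4 + 2*63 - 8*(33 - 8))/√(33 - 8)/3) = -7932*(-3283 - √(-4 + 126 - 8*25)/5/3) = -7932*(-3283 - √(-4 + 126 - 200)/5/3) = -7932*(-3283 - I*√78/5/3) = -7932*(-3283 - I*√78/15) = 26040756 + 2644*I*√78/5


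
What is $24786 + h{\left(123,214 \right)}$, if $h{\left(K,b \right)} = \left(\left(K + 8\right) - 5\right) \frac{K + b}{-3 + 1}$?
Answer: $3555$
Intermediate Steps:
$h{\left(K,b \right)} = \left(3 + K\right) \left(- \frac{K}{2} - \frac{b}{2}\right)$ ($h{\left(K,b \right)} = \left(\left(8 + K\right) - 5\right) \frac{K + b}{-2} = \left(3 + K\right) \left(K + b\right) \left(- \frac{1}{2}\right) = \left(3 + K\right) \left(- \frac{K}{2} - \frac{b}{2}\right)$)
$24786 + h{\left(123,214 \right)} = 24786 - \left(\frac{1011}{2} + 13161 + \frac{15129}{2}\right) = 24786 - 21231 = 3555$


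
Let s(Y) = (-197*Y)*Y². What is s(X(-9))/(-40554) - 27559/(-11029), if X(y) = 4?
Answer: 628340659/223635033 ≈ 2.8097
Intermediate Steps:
s(Y) = -197*Y³
s(X(-9))/(-40554) - 27559/(-11029) = -197*4³/(-40554) - 27559/(-11029) = -197*64*(-1/40554) - 27559*(-1/11029) = -12608*(-1/40554) + 27559/11029 = 6304/20277 + 27559/11029 = 628340659/223635033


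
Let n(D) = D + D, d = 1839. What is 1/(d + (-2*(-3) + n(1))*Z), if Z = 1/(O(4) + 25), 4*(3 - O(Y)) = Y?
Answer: 27/49661 ≈ 0.00054369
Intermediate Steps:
O(Y) = 3 - Y/4
n(D) = 2*D
Z = 1/27 (Z = 1/((3 - ¼*4) + 25) = 1/((3 - 1) + 25) = 1/(2 + 25) = 1/27 ≈ 0.037037)
1/(d + (-2*(-3) + n(1))*Z) = 1/(1839 + (-2*(-3) + 2*1)*(1/27)) = 1/(1839 + (6 + 2)*(1/27)) = 1/(1839 + 8*(1/27)) = 1/(1839 + 8/27) = 1/(49661/27) = 27/49661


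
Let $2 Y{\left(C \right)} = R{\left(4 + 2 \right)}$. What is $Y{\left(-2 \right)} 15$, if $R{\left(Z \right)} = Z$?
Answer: $45$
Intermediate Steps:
$Y{\left(C \right)} = 3$ ($Y{\left(C \right)} = \frac{4 + 2}{2} = \frac{1}{2} \cdot 6 = 3$)
$Y{\left(-2 \right)} 15 = 3 \cdot 15 = 45$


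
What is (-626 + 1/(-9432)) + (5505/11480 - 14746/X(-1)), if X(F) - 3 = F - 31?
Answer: -1148470688/9812817 ≈ -117.04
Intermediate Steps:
X(F) = -28 + F (X(F) = 3 + (F - 31) = 3 + (-31 + F) = -28 + F)
(-626 + 1/(-9432)) + (5505/11480 - 14746/X(-1)) = (-626 + 1/(-9432)) + (5505/11480 - 14746/(-28 - 1)) = (-626 - 1/9432) + (5505*(1/11480) - 14746/(-29)) = -5904433/9432 + (1101/2296 - 14746*(-1/29)) = -5904433/9432 + (1101/2296 + 14746/29) = -5904433/9432 + 33888745/66584 = -1148470688/9812817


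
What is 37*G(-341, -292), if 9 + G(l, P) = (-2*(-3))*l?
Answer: -76035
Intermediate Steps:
G(l, P) = -9 + 6*l (G(l, P) = -9 + (-2*(-3))*l = -9 + 6*l)
37*G(-341, -292) = 37*(-9 + 6*(-341)) = 37*(-9 - 2046) = 37*(-2055) = -76035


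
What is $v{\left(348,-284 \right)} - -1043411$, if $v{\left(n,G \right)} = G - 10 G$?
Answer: $1045967$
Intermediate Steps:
$v{\left(n,G \right)} = - 9 G$
$v{\left(348,-284 \right)} - -1043411 = \left(-9\right) \left(-284\right) - -1043411 = 2556 + 1043411 = 1045967$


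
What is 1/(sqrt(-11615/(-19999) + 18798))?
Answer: sqrt(7518680387183)/375952817 ≈ 0.0072935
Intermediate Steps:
1/(sqrt(-11615/(-19999) + 18798)) = 1/(sqrt(-11615*(-1/19999) + 18798)) = 1/(sqrt(11615/19999 + 18798)) = 1/(sqrt(375952817/19999)) = 1/(sqrt(7518680387183)/19999) = sqrt(7518680387183)/375952817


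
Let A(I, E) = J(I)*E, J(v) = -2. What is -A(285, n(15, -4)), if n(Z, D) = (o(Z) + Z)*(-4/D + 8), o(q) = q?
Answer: 540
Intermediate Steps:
n(Z, D) = 2*Z*(8 - 4/D) (n(Z, D) = (Z + Z)*(-4/D + 8) = (2*Z)*(8 - 4/D) = 2*Z*(8 - 4/D))
A(I, E) = -2*E
-A(285, n(15, -4)) = -(-2)*(16*15 - 8*15/(-4)) = -(-2)*(240 - 8*15*(-¼)) = -(-2)*(240 + 30) = -(-2)*270 = -1*(-540) = 540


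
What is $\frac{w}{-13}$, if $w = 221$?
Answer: $-17$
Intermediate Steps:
$\frac{w}{-13} = \frac{221}{-13} = 221 \left(- \frac{1}{13}\right) = -17$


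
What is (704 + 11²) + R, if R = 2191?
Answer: 3016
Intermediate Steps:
(704 + 11²) + R = (704 + 11²) + 2191 = (704 + 121) + 2191 = 825 + 2191 = 3016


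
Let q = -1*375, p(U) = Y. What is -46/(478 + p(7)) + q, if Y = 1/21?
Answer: -3765591/10039 ≈ -375.10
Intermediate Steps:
Y = 1/21 ≈ 0.047619
p(U) = 1/21
q = -375
-46/(478 + p(7)) + q = -46/(478 + 1/21) - 375 = -46/(10039/21) - 375 = (21/10039)*(-46) - 375 = -966/10039 - 375 = -3765591/10039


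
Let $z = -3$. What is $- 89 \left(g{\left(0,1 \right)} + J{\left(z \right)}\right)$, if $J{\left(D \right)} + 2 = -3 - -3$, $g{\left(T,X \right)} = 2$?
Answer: $0$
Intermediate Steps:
$J{\left(D \right)} = -2$ ($J{\left(D \right)} = -2 - 0 = -2 + \left(-3 + 3\right) = -2 + 0 = -2$)
$- 89 \left(g{\left(0,1 \right)} + J{\left(z \right)}\right) = - 89 \left(2 - 2\right) = \left(-89\right) 0 = 0$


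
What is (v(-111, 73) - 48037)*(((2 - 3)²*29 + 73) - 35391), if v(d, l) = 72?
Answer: 1692636885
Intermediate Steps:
(v(-111, 73) - 48037)*(((2 - 3)²*29 + 73) - 35391) = (72 - 48037)*(((2 - 3)²*29 + 73) - 35391) = -47965*(((-1)²*29 + 73) - 35391) = -47965*((1*29 + 73) - 35391) = -47965*((29 + 73) - 35391) = -47965*(102 - 35391) = -47965*(-35289) = 1692636885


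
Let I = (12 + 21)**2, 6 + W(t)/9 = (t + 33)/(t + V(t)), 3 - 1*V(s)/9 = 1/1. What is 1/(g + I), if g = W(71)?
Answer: 89/93051 ≈ 0.00095646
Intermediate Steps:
V(s) = 18 (V(s) = 27 - 9/1 = 27 - 9*1 = 27 - 9 = 18)
W(t) = -54 + 9*(33 + t)/(18 + t) (W(t) = -54 + 9*((t + 33)/(t + 18)) = -54 + 9*((33 + t)/(18 + t)) = -54 + 9*(33 + t)/(18 + t))
g = -3870/89 (g = 45*(-15 - 1*71)/(18 + 71) = 45*(-15 - 71)/89 = 45*(1/89)*(-86) = -3870/89 ≈ -43.483)
I = 1089 (I = 33**2 = 1089)
1/(g + I) = 1/(-3870/89 + 1089) = 1/(93051/89) = 89/93051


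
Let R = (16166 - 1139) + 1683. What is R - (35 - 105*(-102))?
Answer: 5965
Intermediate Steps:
R = 16710 (R = 15027 + 1683 = 16710)
R - (35 - 105*(-102)) = 16710 - (35 - 105*(-102)) = 16710 - (35 + 10710) = 16710 - 1*10745 = 16710 - 10745 = 5965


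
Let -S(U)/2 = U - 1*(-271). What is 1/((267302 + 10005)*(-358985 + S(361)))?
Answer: -1/99899569443 ≈ -1.0010e-11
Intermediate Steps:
S(U) = -542 - 2*U (S(U) = -2*(U - 1*(-271)) = -2*(U + 271) = -2*(271 + U) = -542 - 2*U)
1/((267302 + 10005)*(-358985 + S(361))) = 1/((267302 + 10005)*(-358985 + (-542 - 2*361))) = 1/(277307*(-358985 + (-542 - 722))) = 1/(277307*(-358985 - 1264)) = 1/(277307*(-360249)) = 1/(-99899569443) = -1/99899569443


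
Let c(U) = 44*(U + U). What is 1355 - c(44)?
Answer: -2517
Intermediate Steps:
c(U) = 88*U (c(U) = 44*(2*U) = 88*U)
1355 - c(44) = 1355 - 88*44 = 1355 - 1*3872 = 1355 - 3872 = -2517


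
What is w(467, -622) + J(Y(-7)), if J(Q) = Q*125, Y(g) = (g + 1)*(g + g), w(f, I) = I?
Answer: 9878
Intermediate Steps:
Y(g) = 2*g*(1 + g) (Y(g) = (1 + g)*(2*g) = 2*g*(1 + g))
J(Q) = 125*Q
w(467, -622) + J(Y(-7)) = -622 + 125*(2*(-7)*(1 - 7)) = -622 + 125*(2*(-7)*(-6)) = -622 + 125*84 = -622 + 10500 = 9878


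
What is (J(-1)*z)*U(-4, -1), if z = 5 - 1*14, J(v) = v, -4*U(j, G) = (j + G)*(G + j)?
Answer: -225/4 ≈ -56.250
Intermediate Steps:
U(j, G) = -(G + j)²/4 (U(j, G) = -(j + G)*(G + j)/4 = -(G + j)*(G + j)/4 = -(G + j)²/4)
z = -9 (z = 5 - 14 = -9)
(J(-1)*z)*U(-4, -1) = (-1*(-9))*(-(-1 - 4)²/4) = 9*(-¼*(-5)²) = 9*(-¼*25) = 9*(-25/4) = -225/4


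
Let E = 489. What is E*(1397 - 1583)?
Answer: -90954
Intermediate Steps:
E*(1397 - 1583) = 489*(1397 - 1583) = 489*(-186) = -90954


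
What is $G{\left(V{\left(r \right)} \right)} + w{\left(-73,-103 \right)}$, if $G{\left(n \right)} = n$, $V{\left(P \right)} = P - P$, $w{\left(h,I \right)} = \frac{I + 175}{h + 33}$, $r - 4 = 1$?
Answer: $- \frac{9}{5} \approx -1.8$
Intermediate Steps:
$r = 5$ ($r = 4 + 1 = 5$)
$w{\left(h,I \right)} = \frac{175 + I}{33 + h}$
$V{\left(P \right)} = 0$
$G{\left(V{\left(r \right)} \right)} + w{\left(-73,-103 \right)} = 0 + \frac{175 - 103}{33 - 73} = 0 + \frac{1}{-40} \cdot 72 = 0 - \frac{9}{5} = - \frac{9}{5}$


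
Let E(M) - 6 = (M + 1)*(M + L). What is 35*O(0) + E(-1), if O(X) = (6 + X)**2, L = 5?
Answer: 1266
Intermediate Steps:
E(M) = 6 + (1 + M)*(5 + M) (E(M) = 6 + (M + 1)*(M + 5) = 6 + (1 + M)*(5 + M))
35*O(0) + E(-1) = 35*(6 + 0)**2 + (11 + (-1)**2 + 6*(-1)) = 35*6**2 + (11 + 1 - 6) = 35*36 + 6 = 1260 + 6 = 1266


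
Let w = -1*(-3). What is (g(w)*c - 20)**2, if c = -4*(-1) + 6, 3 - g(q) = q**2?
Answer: 6400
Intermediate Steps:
w = 3
g(q) = 3 - q**2
c = 10 (c = 4 + 6 = 10)
(g(w)*c - 20)**2 = ((3 - 1*3**2)*10 - 20)**2 = ((3 - 1*9)*10 - 20)**2 = ((3 - 9)*10 - 20)**2 = (-6*10 - 20)**2 = (-60 - 20)**2 = (-80)**2 = 6400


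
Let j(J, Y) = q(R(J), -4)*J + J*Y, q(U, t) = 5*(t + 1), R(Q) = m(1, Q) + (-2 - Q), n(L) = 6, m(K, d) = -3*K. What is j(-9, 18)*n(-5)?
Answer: -162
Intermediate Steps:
R(Q) = -5 - Q (R(Q) = -3*1 + (-2 - Q) = -3 + (-2 - Q) = -5 - Q)
q(U, t) = 5 + 5*t (q(U, t) = 5*(1 + t) = 5 + 5*t)
j(J, Y) = -15*J + J*Y (j(J, Y) = (5 + 5*(-4))*J + J*Y = (5 - 20)*J + J*Y = -15*J + J*Y)
j(-9, 18)*n(-5) = -9*(-15 + 18)*6 = -9*3*6 = -27*6 = -162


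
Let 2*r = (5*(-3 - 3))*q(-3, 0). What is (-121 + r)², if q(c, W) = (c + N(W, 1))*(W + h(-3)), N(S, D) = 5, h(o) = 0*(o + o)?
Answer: 14641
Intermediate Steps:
h(o) = 0 (h(o) = 0*(2*o) = 0)
q(c, W) = W*(5 + c) (q(c, W) = (c + 5)*(W + 0) = (5 + c)*W = W*(5 + c))
r = 0 (r = ((5*(-3 - 3))*(0*(5 - 3)))/2 = ((5*(-6))*(0*2))/2 = (-30*0)/2 = (½)*0 = 0)
(-121 + r)² = (-121 + 0)² = (-121)² = 14641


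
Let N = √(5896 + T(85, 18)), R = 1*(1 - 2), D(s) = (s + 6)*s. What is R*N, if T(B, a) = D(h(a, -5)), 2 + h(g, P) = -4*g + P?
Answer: -√11663 ≈ -108.00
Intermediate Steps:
h(g, P) = -2 + P - 4*g (h(g, P) = -2 + (-4*g + P) = -2 + (P - 4*g) = -2 + P - 4*g)
D(s) = s*(6 + s) (D(s) = (6 + s)*s = s*(6 + s))
T(B, a) = (-1 - 4*a)*(-7 - 4*a) (T(B, a) = (-2 - 5 - 4*a)*(6 + (-2 - 5 - 4*a)) = (-7 - 4*a)*(6 + (-7 - 4*a)) = (-7 - 4*a)*(-1 - 4*a) = (-1 - 4*a)*(-7 - 4*a))
R = -1 (R = 1*(-1) = -1)
N = √11663 (N = √(5896 + (1 + 4*18)*(7 + 4*18)) = √(5896 + (1 + 72)*(7 + 72)) = √(5896 + 73*79) = √(5896 + 5767) = √11663 ≈ 108.00)
R*N = -√11663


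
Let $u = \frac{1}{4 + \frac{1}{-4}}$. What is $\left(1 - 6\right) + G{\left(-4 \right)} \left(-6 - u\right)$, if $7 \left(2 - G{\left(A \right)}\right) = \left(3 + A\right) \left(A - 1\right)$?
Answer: $- \frac{457}{35} \approx -13.057$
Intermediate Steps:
$u = \frac{4}{15}$ ($u = \frac{1}{4 - \frac{1}{4}} = \frac{1}{\frac{15}{4}} = \frac{4}{15} \approx 0.26667$)
$G{\left(A \right)} = 2 - \frac{\left(-1 + A\right) \left(3 + A\right)}{7}$ ($G{\left(A \right)} = 2 - \frac{\left(3 + A\right) \left(A - 1\right)}{7} = 2 - \frac{\left(3 + A\right) \left(-1 + A\right)}{7} = 2 - \frac{\left(-1 + A\right) \left(3 + A\right)}{7}$)
$\left(1 - 6\right) + G{\left(-4 \right)} \left(-6 - u\right) = \left(1 - 6\right) + \left(\frac{17}{7} - - \frac{8}{7} - \frac{\left(-4\right)^{2}}{7}\right) \left(-6 - \frac{4}{15}\right) = -5 + \left(\frac{17}{7} + \frac{8}{7} - \frac{16}{7}\right) \left(-6 - \frac{4}{15}\right) = -5 + \left(\frac{17}{7} + \frac{8}{7} - \frac{16}{7}\right) \left(- \frac{94}{15}\right) = -5 + \frac{9}{7} \left(- \frac{94}{15}\right) = -5 - \frac{282}{35} = - \frac{457}{35}$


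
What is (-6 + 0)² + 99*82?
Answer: 8154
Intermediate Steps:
(-6 + 0)² + 99*82 = (-6)² + 8118 = 36 + 8118 = 8154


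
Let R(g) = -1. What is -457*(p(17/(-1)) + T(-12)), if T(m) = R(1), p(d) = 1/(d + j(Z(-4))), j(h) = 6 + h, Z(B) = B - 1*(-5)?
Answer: 5027/10 ≈ 502.70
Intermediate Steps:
Z(B) = 5 + B (Z(B) = B + 5 = 5 + B)
p(d) = 1/(7 + d) (p(d) = 1/(d + (6 + (5 - 4))) = 1/(d + (6 + 1)) = 1/(d + 7) = 1/(7 + d))
T(m) = -1
-457*(p(17/(-1)) + T(-12)) = -457*(1/(7 + 17/(-1)) - 1) = -457*(1/(7 + 17*(-1)) - 1) = -457*(1/(7 - 17) - 1) = -457*(1/(-10) - 1) = -457*(-⅒ - 1) = -457*(-11/10) = 5027/10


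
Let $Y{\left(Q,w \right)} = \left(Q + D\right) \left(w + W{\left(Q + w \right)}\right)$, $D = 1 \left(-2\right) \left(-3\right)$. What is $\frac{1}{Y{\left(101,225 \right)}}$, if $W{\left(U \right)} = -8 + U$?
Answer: $\frac{1}{58101} \approx 1.7211 \cdot 10^{-5}$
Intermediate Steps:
$D = 6$ ($D = \left(-2\right) \left(-3\right) = 6$)
$Y{\left(Q,w \right)} = \left(6 + Q\right) \left(-8 + Q + 2 w\right)$ ($Y{\left(Q,w \right)} = \left(Q + 6\right) \left(w - \left(8 - Q - w\right)\right) = \left(6 + Q\right) \left(w + \left(-8 + Q + w\right)\right) = \left(6 + Q\right) \left(-8 + Q + 2 w\right)$)
$\frac{1}{Y{\left(101,225 \right)}} = \frac{1}{-48 + 101^{2} - 202 + 12 \cdot 225 + 2 \cdot 101 \cdot 225} = \frac{1}{-48 + 10201 - 202 + 2700 + 45450} = \frac{1}{58101}$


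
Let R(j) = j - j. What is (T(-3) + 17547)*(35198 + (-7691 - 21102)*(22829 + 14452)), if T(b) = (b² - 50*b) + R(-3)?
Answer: -19005560819310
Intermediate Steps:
R(j) = 0
T(b) = b² - 50*b (T(b) = (b² - 50*b) + 0 = b² - 50*b)
(T(-3) + 17547)*(35198 + (-7691 - 21102)*(22829 + 14452)) = (-3*(-50 - 3) + 17547)*(35198 + (-7691 - 21102)*(22829 + 14452)) = (-3*(-53) + 17547)*(35198 - 28793*37281) = (159 + 17547)*(35198 - 1073431833) = 17706*(-1073396635) = -19005560819310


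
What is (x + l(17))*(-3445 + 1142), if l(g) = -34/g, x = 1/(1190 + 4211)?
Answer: 24874703/5401 ≈ 4605.6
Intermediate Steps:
x = 1/5401 ≈ 0.00018515
(x + l(17))*(-3445 + 1142) = (1/5401 - 34/17)*(-3445 + 1142) = (1/5401 - 34*1/17)*(-2303) = (1/5401 - 2)*(-2303) = -10801/5401*(-2303) = 24874703/5401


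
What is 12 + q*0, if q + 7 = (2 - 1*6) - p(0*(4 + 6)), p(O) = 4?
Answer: 12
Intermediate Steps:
q = -15 (q = -7 + ((2 - 1*6) - 1*4) = -7 + ((2 - 6) - 4) = -7 + (-4 - 4) = -7 - 8 = -15)
12 + q*0 = 12 - 15*0 = 12 + 0 = 12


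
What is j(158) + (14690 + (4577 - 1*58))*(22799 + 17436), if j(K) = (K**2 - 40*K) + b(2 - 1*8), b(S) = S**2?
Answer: 772892795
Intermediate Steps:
j(K) = 36 + K**2 - 40*K (j(K) = (K**2 - 40*K) + (2 - 1*8)**2 = (K**2 - 40*K) + (2 - 8)**2 = (K**2 - 40*K) + (-6)**2 = (K**2 - 40*K) + 36 = 36 + K**2 - 40*K)
j(158) + (14690 + (4577 - 1*58))*(22799 + 17436) = (36 + 158**2 - 40*158) + (14690 + (4577 - 1*58))*(22799 + 17436) = (36 + 24964 - 6320) + (14690 + (4577 - 58))*40235 = 18680 + (14690 + 4519)*40235 = 18680 + 19209*40235 = 18680 + 772874115 = 772892795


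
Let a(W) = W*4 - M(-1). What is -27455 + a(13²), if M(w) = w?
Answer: -26778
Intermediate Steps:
a(W) = 1 + 4*W (a(W) = W*4 - 1*(-1) = 4*W + 1 = 1 + 4*W)
-27455 + a(13²) = -27455 + (1 + 4*13²) = -27455 + (1 + 4*169) = -27455 + (1 + 676) = -27455 + 677 = -26778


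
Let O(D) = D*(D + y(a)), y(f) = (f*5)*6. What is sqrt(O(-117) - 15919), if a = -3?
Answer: 10*sqrt(83) ≈ 91.104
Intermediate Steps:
y(f) = 30*f (y(f) = (5*f)*6 = 30*f)
O(D) = D*(-90 + D) (O(D) = D*(D + 30*(-3)) = D*(D - 90) = D*(-90 + D))
sqrt(O(-117) - 15919) = sqrt(-117*(-90 - 117) - 15919) = sqrt(-117*(-207) - 15919) = sqrt(24219 - 15919) = sqrt(8300) = 10*sqrt(83)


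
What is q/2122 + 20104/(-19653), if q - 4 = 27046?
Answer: 244476481/20851833 ≈ 11.724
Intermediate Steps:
q = 27050 (q = 4 + 27046 = 27050)
q/2122 + 20104/(-19653) = 27050/2122 + 20104/(-19653) = 27050*(1/2122) + 20104*(-1/19653) = 13525/1061 - 20104/19653 = 244476481/20851833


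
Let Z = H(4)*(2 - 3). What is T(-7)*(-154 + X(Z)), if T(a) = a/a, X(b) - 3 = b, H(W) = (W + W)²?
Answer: -215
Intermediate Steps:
H(W) = 4*W² (H(W) = (2*W)² = 4*W²)
Z = -64 (Z = (4*4²)*(2 - 3) = (4*16)*(-1) = 64*(-1) = -64)
X(b) = 3 + b
T(a) = 1
T(-7)*(-154 + X(Z)) = 1*(-154 + (3 - 64)) = 1*(-154 - 61) = 1*(-215) = -215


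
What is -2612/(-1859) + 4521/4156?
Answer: 19260011/7726004 ≈ 2.4929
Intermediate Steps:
-2612/(-1859) + 4521/4156 = -2612*(-1/1859) + 4521*(1/4156) = 2612/1859 + 4521/4156 = 19260011/7726004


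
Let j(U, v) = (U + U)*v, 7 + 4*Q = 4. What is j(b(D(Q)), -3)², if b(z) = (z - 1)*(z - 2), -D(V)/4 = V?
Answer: 144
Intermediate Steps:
Q = -¾ (Q = -7/4 + (¼)*4 = -7/4 + 1 = -¾ ≈ -0.75000)
D(V) = -4*V
b(z) = (-1 + z)*(-2 + z)
j(U, v) = 2*U*v (j(U, v) = (2*U)*v = 2*U*v)
j(b(D(Q)), -3)² = (2*(2 + (-4*(-¾))² - (-12)*(-3)/4)*(-3))² = (2*(2 + 3² - 3*3)*(-3))² = (2*(2 + 9 - 9)*(-3))² = (2*2*(-3))² = (-12)² = 144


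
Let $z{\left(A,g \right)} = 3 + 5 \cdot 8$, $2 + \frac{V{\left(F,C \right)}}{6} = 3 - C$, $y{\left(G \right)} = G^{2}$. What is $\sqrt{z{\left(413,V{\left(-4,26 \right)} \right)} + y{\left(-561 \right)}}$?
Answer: $2 \sqrt{78691} \approx 561.04$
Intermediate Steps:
$V{\left(F,C \right)} = 6 - 6 C$ ($V{\left(F,C \right)} = -12 + 6 \left(3 - C\right) = -12 - \left(-18 + 6 C\right) = 6 - 6 C$)
$z{\left(A,g \right)} = 43$ ($z{\left(A,g \right)} = 3 + 40 = 43$)
$\sqrt{z{\left(413,V{\left(-4,26 \right)} \right)} + y{\left(-561 \right)}} = \sqrt{43 + \left(-561\right)^{2}} = \sqrt{43 + 314721} = \sqrt{314764} = 2 \sqrt{78691}$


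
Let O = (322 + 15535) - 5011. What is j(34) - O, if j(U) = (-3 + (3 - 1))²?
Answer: -10845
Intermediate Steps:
O = 10846 (O = 15857 - 5011 = 10846)
j(U) = 1 (j(U) = (-3 + 2)² = (-1)² = 1)
j(34) - O = 1 - 1*10846 = 1 - 10846 = -10845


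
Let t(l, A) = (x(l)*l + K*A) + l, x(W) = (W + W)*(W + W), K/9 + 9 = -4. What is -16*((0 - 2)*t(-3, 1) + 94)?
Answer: -8800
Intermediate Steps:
K = -117 (K = -81 + 9*(-4) = -81 - 36 = -117)
x(W) = 4*W**2 (x(W) = (2*W)*(2*W) = 4*W**2)
t(l, A) = l - 117*A + 4*l**3 (t(l, A) = ((4*l**2)*l - 117*A) + l = (4*l**3 - 117*A) + l = (-117*A + 4*l**3) + l = l - 117*A + 4*l**3)
-16*((0 - 2)*t(-3, 1) + 94) = -16*((0 - 2)*(-3 - 117*1 + 4*(-3)**3) + 94) = -16*(-2*(-3 - 117 + 4*(-27)) + 94) = -16*(-2*(-3 - 117 - 108) + 94) = -16*(-2*(-228) + 94) = -16*(456 + 94) = -16*550 = -8800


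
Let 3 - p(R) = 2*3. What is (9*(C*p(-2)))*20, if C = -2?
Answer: 1080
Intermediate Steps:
p(R) = -3 (p(R) = 3 - 2*3 = 3 - 1*6 = 3 - 6 = -3)
(9*(C*p(-2)))*20 = (9*(-2*(-3)))*20 = (9*6)*20 = 54*20 = 1080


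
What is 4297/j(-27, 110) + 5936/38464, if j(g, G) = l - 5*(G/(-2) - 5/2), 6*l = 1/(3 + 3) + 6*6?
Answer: 375799925/25403068 ≈ 14.793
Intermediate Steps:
l = 217/36 (l = (1/(3 + 3) + 6*6)/6 = (1/6 + 36)/6 = (⅙ + 36)/6 = (⅙)*(217/6) = 217/36 ≈ 6.0278)
j(g, G) = 667/36 + 5*G/2 (j(g, G) = 217/36 - 5*(G/(-2) - 5/2) = 217/36 - 5*(G*(-½) - 5*½) = 217/36 - 5*(-G/2 - 5/2) = 217/36 - 5*(-5/2 - G/2) = 217/36 + (25/2 + 5*G/2) = 667/36 + 5*G/2)
4297/j(-27, 110) + 5936/38464 = 4297/(667/36 + (5/2)*110) + 5936/38464 = 4297/(667/36 + 275) + 5936*(1/38464) = 4297/(10567/36) + 371/2404 = 4297*(36/10567) + 371/2404 = 154692/10567 + 371/2404 = 375799925/25403068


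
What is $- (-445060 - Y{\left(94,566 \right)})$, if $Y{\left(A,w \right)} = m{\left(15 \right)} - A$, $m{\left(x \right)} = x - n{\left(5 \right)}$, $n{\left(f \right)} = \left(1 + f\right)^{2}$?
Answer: $444945$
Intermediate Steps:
$m{\left(x \right)} = -36 + x$ ($m{\left(x \right)} = x - \left(1 + 5\right)^{2} = x - 6^{2} = x - 36 = -36 + x$)
$Y{\left(A,w \right)} = -21 - A$ ($Y{\left(A,w \right)} = \left(-36 + 15\right) - A = -21 - A$)
$- (-445060 - Y{\left(94,566 \right)}) = - (-445060 - \left(-21 - 94\right)) = - (-445060 - -115) = - (-445060 + 115) = \left(-1\right) \left(-444945\right) = 444945$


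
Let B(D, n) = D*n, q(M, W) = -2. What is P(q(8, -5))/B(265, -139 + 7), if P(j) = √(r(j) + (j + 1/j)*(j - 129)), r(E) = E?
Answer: -√1302/69960 ≈ -0.00051577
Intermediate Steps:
P(j) = √(j + (-129 + j)*(j + 1/j)) (P(j) = √(j + (j + 1/j)*(j - 129)) = √(j + (j + 1/j)*(-129 + j)) = √(j + (-129 + j)*(j + 1/j)))
P(q(8, -5))/B(265, -139 + 7) = √(1 + (-2)² - 129/(-2) - 128*(-2))/((265*(-139 + 7))) = √(1 + 4 - 129*(-½) + 256)/((265*(-132))) = √(1 + 4 + 129/2 + 256)/(-34980) = √(651/2)*(-1/34980) = (√1302/2)*(-1/34980) = -√1302/69960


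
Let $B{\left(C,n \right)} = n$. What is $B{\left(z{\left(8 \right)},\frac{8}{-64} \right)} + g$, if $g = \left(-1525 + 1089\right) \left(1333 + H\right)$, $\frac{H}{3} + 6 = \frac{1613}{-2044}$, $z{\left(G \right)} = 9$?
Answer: $- \frac{2339594823}{4088} \approx -5.7231 \cdot 10^{5}$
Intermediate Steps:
$H = - \frac{41631}{2044}$ ($H = -18 + 3 \frac{1613}{-2044} = -18 + 3 \cdot 1613 \left(- \frac{1}{2044}\right) = -18 + 3 \left(- \frac{1613}{2044}\right) = -18 - \frac{4839}{2044} = - \frac{41631}{2044} \approx -20.367$)
$g = - \frac{292449289}{511}$ ($g = \left(-1525 + 1089\right) \left(1333 - \frac{41631}{2044}\right) = \left(-436\right) \frac{2683021}{2044} = - \frac{292449289}{511} \approx -5.7231 \cdot 10^{5}$)
$B{\left(z{\left(8 \right)},\frac{8}{-64} \right)} + g = \frac{8}{-64} - \frac{292449289}{511} = 8 \left(- \frac{1}{64}\right) - \frac{292449289}{511} = - \frac{1}{8} - \frac{292449289}{511} = - \frac{2339594823}{4088}$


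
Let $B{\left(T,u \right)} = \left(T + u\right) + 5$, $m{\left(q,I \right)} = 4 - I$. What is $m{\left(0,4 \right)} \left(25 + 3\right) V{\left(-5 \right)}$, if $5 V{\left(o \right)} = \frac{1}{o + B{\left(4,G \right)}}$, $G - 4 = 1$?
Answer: $0$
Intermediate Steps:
$G = 5$ ($G = 4 + 1 = 5$)
$B{\left(T,u \right)} = 5 + T + u$
$V{\left(o \right)} = \frac{1}{5 \left(14 + o\right)}$ ($V{\left(o \right)} = \frac{1}{5 \left(o + \left(5 + 4 + 5\right)\right)} = \frac{1}{5 \left(o + 14\right)} = \frac{1}{5 \left(14 + o\right)}$)
$m{\left(0,4 \right)} \left(25 + 3\right) V{\left(-5 \right)} = \left(4 - 4\right) \left(25 + 3\right) \frac{1}{5 \left(14 - 5\right)} = \left(4 - 4\right) 28 \frac{1}{5 \cdot 9} = 0 \cdot 28 \cdot \frac{1}{5} \cdot \frac{1}{9} = 0 \cdot \frac{1}{45} = 0$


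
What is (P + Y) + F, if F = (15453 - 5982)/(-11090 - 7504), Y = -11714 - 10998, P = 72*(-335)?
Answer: -290267893/6198 ≈ -46833.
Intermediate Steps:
P = -24120
Y = -22712
F = -3157/6198 (F = 9471/(-18594) = 9471*(-1/18594) = -3157/6198 ≈ -0.50936)
(P + Y) + F = (-24120 - 22712) - 3157/6198 = -46832 - 3157/6198 = -290267893/6198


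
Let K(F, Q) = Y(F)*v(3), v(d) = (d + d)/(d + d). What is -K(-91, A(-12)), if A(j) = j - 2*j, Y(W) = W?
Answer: 91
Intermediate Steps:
A(j) = -j
v(d) = 1 (v(d) = (2*d)/((2*d)) = (2*d)*(1/(2*d)) = 1)
K(F, Q) = F (K(F, Q) = F*1 = F)
-K(-91, A(-12)) = -1*(-91) = 91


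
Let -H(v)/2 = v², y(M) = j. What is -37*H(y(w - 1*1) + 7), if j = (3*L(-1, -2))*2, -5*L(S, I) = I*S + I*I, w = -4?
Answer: 74/25 ≈ 2.9600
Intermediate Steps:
L(S, I) = -I²/5 - I*S/5 (L(S, I) = -(I*S + I*I)/5 = -(I*S + I²)/5 = -(I² + I*S)/5 = -I²/5 - I*S/5)
j = -36/5 (j = (3*(-⅕*(-2)*(-2 - 1)))*2 = (3*(-⅕*(-2)*(-3)))*2 = (3*(-6/5))*2 = -18/5*2 = -36/5 ≈ -7.2000)
y(M) = -36/5
H(v) = -2*v²
-37*H(y(w - 1*1) + 7) = -(-74)*(-36/5 + 7)² = -(-74)*(-⅕)² = -(-74)/25 = -37*(-2/25) = 74/25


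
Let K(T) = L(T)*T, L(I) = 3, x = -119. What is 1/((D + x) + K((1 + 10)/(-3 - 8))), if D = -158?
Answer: -1/280 ≈ -0.0035714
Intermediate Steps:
K(T) = 3*T
1/((D + x) + K((1 + 10)/(-3 - 8))) = 1/((-158 - 119) + 3*((1 + 10)/(-3 - 8))) = 1/(-277 + 3*(11/(-11))) = 1/(-277 + 3*(11*(-1/11))) = 1/(-277 + 3*(-1)) = 1/(-277 - 3) = 1/(-280) = -1/280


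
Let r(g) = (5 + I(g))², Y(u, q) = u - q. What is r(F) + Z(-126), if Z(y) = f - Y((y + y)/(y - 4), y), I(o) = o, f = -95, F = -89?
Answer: 444149/65 ≈ 6833.1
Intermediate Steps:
r(g) = (5 + g)²
Z(y) = -95 + y - 2*y/(-4 + y) (Z(y) = -95 - ((y + y)/(y - 4) - y) = -95 - ((2*y)/(-4 + y) - y) = -95 - (2*y/(-4 + y) - y) = -95 - (-y + 2*y/(-4 + y)) = -95 + (y - 2*y/(-4 + y)) = -95 + y - 2*y/(-4 + y))
r(F) + Z(-126) = (5 - 89)² + (380 + (-126)² - 101*(-126))/(-4 - 126) = (-84)² + (380 + 15876 + 12726)/(-130) = 7056 - 1/130*28982 = 7056 - 14491/65 = 444149/65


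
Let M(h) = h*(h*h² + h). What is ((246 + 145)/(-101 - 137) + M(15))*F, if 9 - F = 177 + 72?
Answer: -85425240/7 ≈ -1.2204e+7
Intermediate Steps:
F = -240 (F = 9 - (177 + 72) = 9 - 1*249 = 9 - 249 = -240)
M(h) = h*(h + h³) (M(h) = h*(h³ + h) = h*(h + h³))
((246 + 145)/(-101 - 137) + M(15))*F = ((246 + 145)/(-101 - 137) + (15² + 15⁴))*(-240) = (391/(-238) + (225 + 50625))*(-240) = (391*(-1/238) + 50850)*(-240) = (-23/14 + 50850)*(-240) = (711877/14)*(-240) = -85425240/7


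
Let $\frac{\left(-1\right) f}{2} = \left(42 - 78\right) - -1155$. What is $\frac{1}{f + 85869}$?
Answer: $\frac{1}{83631} \approx 1.1957 \cdot 10^{-5}$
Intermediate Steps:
$f = -2238$ ($f = - 2 \left(\left(42 - 78\right) - -1155\right) = - 2 \left(\left(42 - 78\right) + 1155\right) = - 2 \left(-36 + 1155\right) = \left(-2\right) 1119 = -2238$)
$\frac{1}{f + 85869} = \frac{1}{-2238 + 85869} = \frac{1}{83631}$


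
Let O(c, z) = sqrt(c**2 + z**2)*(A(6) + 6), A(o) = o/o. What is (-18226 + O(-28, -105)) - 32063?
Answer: -50289 + 49*sqrt(241) ≈ -49528.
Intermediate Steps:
A(o) = 1
O(c, z) = 7*sqrt(c**2 + z**2) (O(c, z) = sqrt(c**2 + z**2)*(1 + 6) = sqrt(c**2 + z**2)*7 = 7*sqrt(c**2 + z**2))
(-18226 + O(-28, -105)) - 32063 = (-18226 + 7*sqrt((-28)**2 + (-105)**2)) - 32063 = (-18226 + 7*sqrt(784 + 11025)) - 32063 = (-18226 + 7*sqrt(11809)) - 32063 = (-18226 + 7*(7*sqrt(241))) - 32063 = (-18226 + 49*sqrt(241)) - 32063 = -50289 + 49*sqrt(241)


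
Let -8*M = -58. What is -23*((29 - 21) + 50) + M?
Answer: -5307/4 ≈ -1326.8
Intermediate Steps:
M = 29/4 (M = -⅛*(-58) = 29/4 ≈ 7.2500)
-23*((29 - 21) + 50) + M = -23*((29 - 21) + 50) + 29/4 = -23*(8 + 50) + 29/4 = -23*58 + 29/4 = -1334 + 29/4 = -5307/4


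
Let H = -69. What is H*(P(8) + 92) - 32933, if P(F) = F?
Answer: -39833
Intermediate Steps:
H*(P(8) + 92) - 32933 = -69*(8 + 92) - 32933 = -69*100 - 32933 = -6900 - 32933 = -39833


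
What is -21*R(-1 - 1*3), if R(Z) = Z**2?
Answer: -336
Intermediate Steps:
-21*R(-1 - 1*3) = -21*(-1 - 1*3)**2 = -21*(-1 - 3)**2 = -21*(-4)**2 = -21*16 = -336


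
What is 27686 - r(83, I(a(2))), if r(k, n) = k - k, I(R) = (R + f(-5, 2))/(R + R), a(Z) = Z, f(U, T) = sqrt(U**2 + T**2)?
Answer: 27686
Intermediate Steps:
f(U, T) = sqrt(T**2 + U**2)
I(R) = (R + sqrt(29))/(2*R) (I(R) = (R + sqrt(2**2 + (-5)**2))/(R + R) = (R + sqrt(4 + 25))/((2*R)) = (R + sqrt(29))*(1/(2*R)) = (R + sqrt(29))/(2*R))
r(k, n) = 0
27686 - r(83, I(a(2))) = 27686 - 1*0 = 27686 + 0 = 27686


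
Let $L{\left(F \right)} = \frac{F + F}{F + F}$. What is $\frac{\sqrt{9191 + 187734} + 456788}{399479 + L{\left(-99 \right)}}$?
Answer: $\frac{114197}{99870} + \frac{\sqrt{7877}}{79896} \approx 1.1446$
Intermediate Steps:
$L{\left(F \right)} = 1$ ($L{\left(F \right)} = \frac{2 F}{2 F} = 2 F \frac{1}{2 F} = 1$)
$\frac{\sqrt{9191 + 187734} + 456788}{399479 + L{\left(-99 \right)}} = \frac{\sqrt{9191 + 187734} + 456788}{399479 + 1} = \frac{\sqrt{196925} + 456788}{399480} = \left(5 \sqrt{7877} + 456788\right) \frac{1}{399480} = \left(456788 + 5 \sqrt{7877}\right) \frac{1}{399480} = \frac{114197}{99870} + \frac{\sqrt{7877}}{79896}$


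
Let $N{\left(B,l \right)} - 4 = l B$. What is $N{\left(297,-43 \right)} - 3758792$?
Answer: $-3771559$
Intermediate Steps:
$N{\left(B,l \right)} = 4 + B l$ ($N{\left(B,l \right)} = 4 + l B = 4 + B l$)
$N{\left(297,-43 \right)} - 3758792 = \left(4 + 297 \left(-43\right)\right) - 3758792 = \left(4 - 12771\right) - 3758792 = -12767 - 3758792 = -3771559$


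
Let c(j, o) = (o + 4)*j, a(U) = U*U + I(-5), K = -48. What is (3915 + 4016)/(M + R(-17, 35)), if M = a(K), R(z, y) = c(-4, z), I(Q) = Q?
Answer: 7931/2351 ≈ 3.3735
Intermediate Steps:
a(U) = -5 + U**2 (a(U) = U*U - 5 = U**2 - 5 = -5 + U**2)
c(j, o) = j*(4 + o) (c(j, o) = (4 + o)*j = j*(4 + o))
R(z, y) = -16 - 4*z (R(z, y) = -4*(4 + z) = -16 - 4*z)
M = 2299 (M = -5 + (-48)**2 = -5 + 2304 = 2299)
(3915 + 4016)/(M + R(-17, 35)) = (3915 + 4016)/(2299 + (-16 - 4*(-17))) = 7931/(2299 + (-16 + 68)) = 7931/(2299 + 52) = 7931/2351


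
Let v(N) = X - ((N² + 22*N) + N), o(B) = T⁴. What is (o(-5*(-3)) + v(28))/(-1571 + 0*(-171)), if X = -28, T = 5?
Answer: 831/1571 ≈ 0.52896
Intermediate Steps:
o(B) = 625 (o(B) = 5⁴ = 625)
v(N) = -28 - N² - 23*N (v(N) = -28 - ((N² + 22*N) + N) = -28 - (N² + 23*N) = -28 + (-N² - 23*N) = -28 - N² - 23*N)
(o(-5*(-3)) + v(28))/(-1571 + 0*(-171)) = (625 + (-28 - 1*28² - 23*28))/(-1571 + 0*(-171)) = (625 + (-28 - 1*784 - 644))/(-1571 + 0) = (625 + (-28 - 784 - 644))/(-1571) = (625 - 1456)*(-1/1571) = -831*(-1/1571) = 831/1571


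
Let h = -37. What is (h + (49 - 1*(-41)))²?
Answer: 2809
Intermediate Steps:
(h + (49 - 1*(-41)))² = (-37 + (49 - 1*(-41)))² = (-37 + (49 + 41))² = (-37 + 90)² = 53² = 2809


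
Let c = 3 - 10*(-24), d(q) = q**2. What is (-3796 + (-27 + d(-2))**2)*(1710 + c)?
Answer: -6380451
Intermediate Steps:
c = 243 (c = 3 + 240 = 243)
(-3796 + (-27 + d(-2))**2)*(1710 + c) = (-3796 + (-27 + (-2)**2)**2)*(1710 + 243) = (-3796 + (-27 + 4)**2)*1953 = (-3796 + (-23)**2)*1953 = (-3796 + 529)*1953 = -3267*1953 = -6380451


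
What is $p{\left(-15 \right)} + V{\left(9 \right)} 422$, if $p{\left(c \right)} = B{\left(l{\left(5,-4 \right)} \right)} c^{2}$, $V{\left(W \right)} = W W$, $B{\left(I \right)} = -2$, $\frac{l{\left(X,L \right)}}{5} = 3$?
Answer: $33732$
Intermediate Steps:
$l{\left(X,L \right)} = 15$ ($l{\left(X,L \right)} = 5 \cdot 3 = 15$)
$V{\left(W \right)} = W^{2}$
$p{\left(c \right)} = - 2 c^{2}$
$p{\left(-15 \right)} + V{\left(9 \right)} 422 = - 2 \left(-15\right)^{2} + 9^{2} \cdot 422 = \left(-2\right) 225 + 81 \cdot 422 = -450 + 34182 = 33732$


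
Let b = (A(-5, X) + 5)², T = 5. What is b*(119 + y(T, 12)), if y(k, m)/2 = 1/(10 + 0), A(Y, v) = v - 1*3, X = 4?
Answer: 21456/5 ≈ 4291.2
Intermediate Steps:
A(Y, v) = -3 + v (A(Y, v) = v - 3 = -3 + v)
y(k, m) = ⅕ (y(k, m) = 2/(10 + 0) = 2/10 = 2*(⅒) = ⅕)
b = 36 (b = ((-3 + 4) + 5)² = (1 + 5)² = 6² = 36)
b*(119 + y(T, 12)) = 36*(119 + ⅕) = 36*(596/5) = 21456/5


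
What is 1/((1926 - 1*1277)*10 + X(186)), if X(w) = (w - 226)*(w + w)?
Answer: -1/8390 ≈ -0.00011919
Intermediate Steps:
X(w) = 2*w*(-226 + w) (X(w) = (-226 + w)*(2*w) = 2*w*(-226 + w))
1/((1926 - 1*1277)*10 + X(186)) = 1/((1926 - 1*1277)*10 + 2*186*(-226 + 186)) = 1/((1926 - 1277)*10 + 2*186*(-40)) = 1/(649*10 - 14880) = 1/(6490 - 14880) = 1/(-8390) = -1/8390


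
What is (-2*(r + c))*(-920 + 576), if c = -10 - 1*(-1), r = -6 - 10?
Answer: -17200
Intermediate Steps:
r = -16
c = -9 (c = -10 + 1 = -9)
(-2*(r + c))*(-920 + 576) = (-2*(-16 - 9))*(-920 + 576) = -2*(-25)*(-344) = 50*(-344) = -17200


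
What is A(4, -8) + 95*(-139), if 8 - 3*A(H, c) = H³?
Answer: -39671/3 ≈ -13224.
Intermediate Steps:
A(H, c) = 8/3 - H³/3
A(4, -8) + 95*(-139) = (8/3 - ⅓*4³) + 95*(-139) = (8/3 - ⅓*64) - 13205 = (8/3 - 64/3) - 13205 = -56/3 - 13205 = -39671/3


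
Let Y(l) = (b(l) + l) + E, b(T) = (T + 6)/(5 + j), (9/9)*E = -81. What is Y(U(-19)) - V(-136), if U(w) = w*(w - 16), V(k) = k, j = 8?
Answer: 10031/13 ≈ 771.62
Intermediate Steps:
E = -81
U(w) = w*(-16 + w)
b(T) = 6/13 + T/13 (b(T) = (T + 6)/(5 + 8) = (6 + T)/13 = (6 + T)*(1/13) = 6/13 + T/13)
Y(l) = -1047/13 + 14*l/13 (Y(l) = ((6/13 + l/13) + l) - 81 = (6/13 + 14*l/13) - 81 = -1047/13 + 14*l/13)
Y(U(-19)) - V(-136) = (-1047/13 + 14*(-19*(-16 - 19))/13) - 1*(-136) = (-1047/13 + 14*(-19*(-35))/13) + 136 = (-1047/13 + (14/13)*665) + 136 = (-1047/13 + 9310/13) + 136 = 8263/13 + 136 = 10031/13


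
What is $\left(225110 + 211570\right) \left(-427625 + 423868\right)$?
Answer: $-1640606760$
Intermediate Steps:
$\left(225110 + 211570\right) \left(-427625 + 423868\right) = 436680 \left(-3757\right) = -1640606760$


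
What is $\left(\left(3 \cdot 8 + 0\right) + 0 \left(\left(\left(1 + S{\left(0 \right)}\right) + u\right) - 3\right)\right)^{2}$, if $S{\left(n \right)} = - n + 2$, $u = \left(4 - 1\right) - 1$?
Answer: $576$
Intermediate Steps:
$u = 2$ ($u = 3 - 1 = 2$)
$S{\left(n \right)} = 2 - n$
$\left(\left(3 \cdot 8 + 0\right) + 0 \left(\left(\left(1 + S{\left(0 \right)}\right) + u\right) - 3\right)\right)^{2} = \left(\left(3 \cdot 8 + 0\right) + 0 \left(\left(\left(1 + \left(2 - 0\right)\right) + 2\right) - 3\right)\right)^{2} = \left(\left(24 + 0\right) + 0 \left(\left(\left(1 + \left(2 + 0\right)\right) + 2\right) - 3\right)\right)^{2} = \left(24 + 0 \left(\left(\left(1 + 2\right) + 2\right) - 3\right)\right)^{2} = \left(24 + 0 \left(\left(3 + 2\right) - 3\right)\right)^{2} = \left(24 + 0 \left(5 - 3\right)\right)^{2} = \left(24 + 0 \cdot 2\right)^{2} = \left(24 + 0\right)^{2} = 24^{2} = 576$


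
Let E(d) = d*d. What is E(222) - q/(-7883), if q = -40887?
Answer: 388464885/7883 ≈ 49279.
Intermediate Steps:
E(d) = d²
E(222) - q/(-7883) = 222² - (-40887)/(-7883) = 49284 - (-40887)*(-1)/7883 = 49284 - 1*40887/7883 = 49284 - 40887/7883 = 388464885/7883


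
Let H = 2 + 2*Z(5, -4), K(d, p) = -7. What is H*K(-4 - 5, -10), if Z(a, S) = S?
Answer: 42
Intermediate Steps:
H = -6 (H = 2 + 2*(-4) = 2 - 8 = -6)
H*K(-4 - 5, -10) = -6*(-7) = 42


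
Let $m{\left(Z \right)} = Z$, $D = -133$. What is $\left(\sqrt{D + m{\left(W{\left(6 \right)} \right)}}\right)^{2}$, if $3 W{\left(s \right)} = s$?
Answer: $-131$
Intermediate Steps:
$W{\left(s \right)} = \frac{s}{3}$
$\left(\sqrt{D + m{\left(W{\left(6 \right)} \right)}}\right)^{2} = \left(\sqrt{-133 + \frac{1}{3} \cdot 6}\right)^{2} = \left(\sqrt{-133 + 2}\right)^{2} = \left(\sqrt{-131}\right)^{2} = \left(i \sqrt{131}\right)^{2} = -131$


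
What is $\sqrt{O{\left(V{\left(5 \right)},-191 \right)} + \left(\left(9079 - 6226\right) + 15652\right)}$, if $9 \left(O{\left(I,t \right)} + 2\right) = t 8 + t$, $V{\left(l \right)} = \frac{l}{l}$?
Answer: $2 \sqrt{4578} \approx 135.32$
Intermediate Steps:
$V{\left(l \right)} = 1$
$O{\left(I,t \right)} = -2 + t$ ($O{\left(I,t \right)} = -2 + \frac{t 8 + t}{9} = -2 + \frac{8 t + t}{9} = -2 + \frac{9 t}{9} = -2 + t$)
$\sqrt{O{\left(V{\left(5 \right)},-191 \right)} + \left(\left(9079 - 6226\right) + 15652\right)} = \sqrt{\left(-2 - 191\right) + \left(\left(9079 - 6226\right) + 15652\right)} = \sqrt{-193 + \left(2853 + 15652\right)} = \sqrt{-193 + 18505} = \sqrt{18312} = 2 \sqrt{4578}$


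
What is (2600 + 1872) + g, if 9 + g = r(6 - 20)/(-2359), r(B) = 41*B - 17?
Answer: 10528808/2359 ≈ 4463.3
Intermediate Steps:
r(B) = -17 + 41*B
g = -20640/2359 (g = -9 + (-17 + 41*(6 - 20))/(-2359) = -9 + (-17 + 41*(-14))*(-1/2359) = -9 + (-17 - 574)*(-1/2359) = -9 - 591*(-1/2359) = -9 + 591/2359 = -20640/2359 ≈ -8.7495)
(2600 + 1872) + g = (2600 + 1872) - 20640/2359 = 4472 - 20640/2359 = 10528808/2359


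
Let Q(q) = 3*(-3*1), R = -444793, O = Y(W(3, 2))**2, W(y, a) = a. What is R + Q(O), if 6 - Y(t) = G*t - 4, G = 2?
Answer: -444802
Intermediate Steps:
Y(t) = 10 - 2*t (Y(t) = 6 - (2*t - 4) = 6 - (-4 + 2*t) = 6 + (4 - 2*t) = 10 - 2*t)
O = 36 (O = (10 - 2*2)**2 = (10 - 4)**2 = 6**2 = 36)
Q(q) = -9 (Q(q) = 3*(-3) = -9)
R + Q(O) = -444793 - 9 = -444802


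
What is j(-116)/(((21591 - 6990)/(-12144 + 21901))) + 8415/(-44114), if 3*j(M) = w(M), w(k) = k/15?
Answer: -55457788243/28984883130 ≈ -1.9133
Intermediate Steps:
w(k) = k/15 (w(k) = k*(1/15) = k/15)
j(M) = M/45 (j(M) = (M/15)/3 = M/45)
j(-116)/(((21591 - 6990)/(-12144 + 21901))) + 8415/(-44114) = ((1/45)*(-116))/(((21591 - 6990)/(-12144 + 21901))) + 8415/(-44114) = -116/(45*(14601/9757)) + 8415*(-1/44114) = -116/(45*(14601*(1/9757))) - 8415/44114 = -116/(45*14601/9757) - 8415/44114 = -116/45*9757/14601 - 8415/44114 = -1131812/657045 - 8415/44114 = -55457788243/28984883130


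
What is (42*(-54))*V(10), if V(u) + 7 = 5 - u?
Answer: 27216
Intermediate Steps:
V(u) = -2 - u (V(u) = -7 + (5 - u) = -2 - u)
(42*(-54))*V(10) = (42*(-54))*(-2 - 1*10) = -2268*(-2 - 10) = -2268*(-12) = 27216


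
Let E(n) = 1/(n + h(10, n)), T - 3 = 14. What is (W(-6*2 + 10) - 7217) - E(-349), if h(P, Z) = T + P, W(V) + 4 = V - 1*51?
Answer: -2342227/322 ≈ -7274.0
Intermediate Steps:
T = 17 (T = 3 + 14 = 17)
W(V) = -55 + V (W(V) = -4 + (V - 1*51) = -4 + (V - 51) = -4 + (-51 + V) = -55 + V)
h(P, Z) = 17 + P
E(n) = 1/(27 + n) (E(n) = 1/(n + (17 + 10)) = 1/(n + 27) = 1/(27 + n))
(W(-6*2 + 10) - 7217) - E(-349) = ((-55 + (-6*2 + 10)) - 7217) - 1/(27 - 349) = ((-55 + (-12 + 10)) - 7217) - 1/(-322) = ((-55 - 2) - 7217) - 1*(-1/322) = (-57 - 7217) + 1/322 = -7274 + 1/322 = -2342227/322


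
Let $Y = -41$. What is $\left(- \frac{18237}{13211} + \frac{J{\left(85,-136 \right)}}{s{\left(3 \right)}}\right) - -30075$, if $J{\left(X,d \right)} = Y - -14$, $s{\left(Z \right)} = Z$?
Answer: $\frac{397183689}{13211} \approx 30065.0$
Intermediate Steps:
$J{\left(X,d \right)} = -27$ ($J{\left(X,d \right)} = -41 - -14 = -41 + 14 = -27$)
$\left(- \frac{18237}{13211} + \frac{J{\left(85,-136 \right)}}{s{\left(3 \right)}}\right) - -30075 = \left(- \frac{18237}{13211} - \frac{27}{3}\right) - -30075 = \left(\left(-18237\right) \frac{1}{13211} - 9\right) + 30075 = \left(- \frac{18237}{13211} - 9\right) + 30075 = - \frac{137136}{13211} + 30075 = \frac{397183689}{13211}$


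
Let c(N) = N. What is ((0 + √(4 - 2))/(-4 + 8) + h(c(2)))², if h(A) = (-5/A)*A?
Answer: (20 - √2)²/16 ≈ 21.589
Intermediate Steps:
h(A) = -5
((0 + √(4 - 2))/(-4 + 8) + h(c(2)))² = ((0 + √(4 - 2))/(-4 + 8) - 5)² = ((0 + √2)/4 - 5)² = (√2*(¼) - 5)² = (√2/4 - 5)² = (-5 + √2/4)²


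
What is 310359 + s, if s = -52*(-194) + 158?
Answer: 320605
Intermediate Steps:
s = 10246 (s = 10088 + 158 = 10246)
310359 + s = 310359 + 10246 = 320605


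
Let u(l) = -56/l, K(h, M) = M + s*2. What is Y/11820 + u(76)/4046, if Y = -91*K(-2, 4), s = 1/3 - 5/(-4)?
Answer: -21557203/389421720 ≈ -0.055357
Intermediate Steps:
s = 19/12 (s = 1*(⅓) - 5*(-¼) = ⅓ + 5/4 = 19/12 ≈ 1.5833)
K(h, M) = 19/6 + M (K(h, M) = M + (19/12)*2 = M + 19/6 = 19/6 + M)
Y = -3913/6 (Y = -91*(19/6 + 4) = -91*43/6 = -3913/6 ≈ -652.17)
Y/11820 + u(76)/4046 = -3913/6/11820 - 56/76/4046 = -3913/6*1/11820 - 56*1/76*(1/4046) = -3913/70920 - 14/19*1/4046 = -3913/70920 - 1/5491 = -21557203/389421720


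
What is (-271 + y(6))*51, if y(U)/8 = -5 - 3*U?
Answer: -23205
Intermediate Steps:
y(U) = -40 - 24*U (y(U) = 8*(-5 - 3*U) = -40 - 24*U)
(-271 + y(6))*51 = (-271 + (-40 - 24*6))*51 = (-271 + (-40 - 144))*51 = (-271 - 184)*51 = -455*51 = -23205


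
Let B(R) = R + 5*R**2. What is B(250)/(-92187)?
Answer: -34750/10243 ≈ -3.3926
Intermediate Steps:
B(250)/(-92187) = (250*(1 + 5*250))/(-92187) = (250*(1 + 1250))*(-1/92187) = (250*1251)*(-1/92187) = 312750*(-1/92187) = -34750/10243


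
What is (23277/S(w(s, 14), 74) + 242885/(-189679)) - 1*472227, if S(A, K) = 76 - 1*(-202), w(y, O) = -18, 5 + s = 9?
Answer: -24896541910921/52730762 ≈ -4.7214e+5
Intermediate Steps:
s = 4 (s = -5 + 9 = 4)
S(A, K) = 278 (S(A, K) = 76 + 202 = 278)
(23277/S(w(s, 14), 74) + 242885/(-189679)) - 1*472227 = (23277/278 + 242885/(-189679)) - 1*472227 = (23277*(1/278) + 242885*(-1/189679)) - 472227 = (23277/278 - 242885/189679) - 472227 = 4347636053/52730762 - 472227 = -24896541910921/52730762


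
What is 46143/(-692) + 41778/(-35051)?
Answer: -1646268669/24255292 ≈ -67.873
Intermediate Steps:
46143/(-692) + 41778/(-35051) = 46143*(-1/692) + 41778*(-1/35051) = -46143/692 - 41778/35051 = -1646268669/24255292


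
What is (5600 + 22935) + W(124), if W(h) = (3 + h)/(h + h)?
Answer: 7076807/248 ≈ 28536.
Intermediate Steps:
W(h) = (3 + h)/(2*h) (W(h) = (3 + h)/((2*h)) = (3 + h)*(1/(2*h)) = (3 + h)/(2*h))
(5600 + 22935) + W(124) = (5600 + 22935) + (1/2)*(3 + 124)/124 = 28535 + (1/2)*(1/124)*127 = 28535 + 127/248 = 7076807/248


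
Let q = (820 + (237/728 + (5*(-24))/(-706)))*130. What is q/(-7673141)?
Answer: -1054271105/75841325644 ≈ -0.013901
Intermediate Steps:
q = 1054271105/9884 (q = (820 + (237*(1/728) - 120*(-1/706)))*130 = (820 + (237/728 + 60/353))*130 = (820 + 127341/256984)*130 = (210854221/256984)*130 = 1054271105/9884 ≈ 1.0666e+5)
q/(-7673141) = (1054271105/9884)/(-7673141) = (1054271105/9884)*(-1/7673141) = -1054271105/75841325644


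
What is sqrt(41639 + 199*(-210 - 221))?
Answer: I*sqrt(44130) ≈ 210.07*I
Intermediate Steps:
sqrt(41639 + 199*(-210 - 221)) = sqrt(41639 + 199*(-431)) = sqrt(41639 - 85769) = sqrt(-44130) = I*sqrt(44130)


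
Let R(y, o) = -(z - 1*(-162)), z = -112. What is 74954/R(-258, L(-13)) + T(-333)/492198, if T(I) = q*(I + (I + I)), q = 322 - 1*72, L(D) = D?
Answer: -3075391366/2050825 ≈ -1499.6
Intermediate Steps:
q = 250 (q = 322 - 72 = 250)
R(y, o) = -50 (R(y, o) = -(-112 - 1*(-162)) = -(-112 + 162) = -1*50 = -50)
T(I) = 750*I (T(I) = 250*(I + (I + I)) = 250*(I + 2*I) = 250*(3*I) = 750*I)
74954/R(-258, L(-13)) + T(-333)/492198 = 74954/(-50) + (750*(-333))/492198 = 74954*(-1/50) - 249750*1/492198 = -37477/25 - 41625/82033 = -3075391366/2050825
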